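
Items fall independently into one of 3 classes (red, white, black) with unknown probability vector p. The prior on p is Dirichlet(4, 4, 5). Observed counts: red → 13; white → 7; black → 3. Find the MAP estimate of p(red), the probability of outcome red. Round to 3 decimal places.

The posterior is Dirichlet(αᵢ + nᵢ) = Dirichlet(17, 11, 8).
For a Dirichlet(a₁,…,a_K) with all aᵢ > 1, the mode has j-th component (aⱼ − 1)/(Σaᵢ − K).
Here Σaᵢ = 36 and K = 3, so p(red) = (17 − 1)/(36 − 3) = 16/33 ≈ 0.485.

MAP estimate of p(red) = 0.485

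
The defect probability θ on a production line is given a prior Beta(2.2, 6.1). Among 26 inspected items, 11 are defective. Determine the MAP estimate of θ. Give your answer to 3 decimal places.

Prior: Beta(2.2, 6.1).
Data: 11 successes in 26 trials. The binomial likelihood contributes θ^11(1−θ)^15, so the posterior is Beta(2.2+11, 6.1+15) = Beta(13.2, 21.1).
For Beta(a, b) with a, b > 1 the mode is (a−1)/(a+b−2) = 12.2/32.3 ≈ 0.378.

θ̂_MAP = 0.378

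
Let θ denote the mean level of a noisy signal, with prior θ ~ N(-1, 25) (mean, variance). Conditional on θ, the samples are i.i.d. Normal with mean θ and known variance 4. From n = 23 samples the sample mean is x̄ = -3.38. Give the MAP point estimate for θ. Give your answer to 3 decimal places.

n = 23, x̄ = -3.38.
For a Normal prior and Normal likelihood with known variance, the posterior is Normal; its mode equals its mean, the precision-weighted average.
Prior precision 1/σ₀² = 1/25 = 0.04; data precision n/σ² = 23/4 = 5.75.
θ̂ = (0.04·(-1) + 5.75·(-3.38)) / (0.04 + 5.75) = (-19.475)/5.79 = -3895/1158 ≈ -3.364.

θ̂_MAP = -3.364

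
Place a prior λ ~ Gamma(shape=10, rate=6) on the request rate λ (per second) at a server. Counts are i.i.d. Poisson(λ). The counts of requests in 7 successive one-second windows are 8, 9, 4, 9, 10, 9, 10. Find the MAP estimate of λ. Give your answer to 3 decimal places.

λ̂_MAP = 5.231

Σxᵢ = 8+9+4+9+10+9+10 = 59, with n = 7.
Posterior ∝ λ^9e^(−6λ) · λ^59e^(−7λ) = λ^68e^(−13λ), i.e. Gamma(shape=69, rate=13).
The mode of a Gamma(a, b) with a ≥ 1 (shape–rate) is (a−1)/b = 68/13 ≈ 5.231.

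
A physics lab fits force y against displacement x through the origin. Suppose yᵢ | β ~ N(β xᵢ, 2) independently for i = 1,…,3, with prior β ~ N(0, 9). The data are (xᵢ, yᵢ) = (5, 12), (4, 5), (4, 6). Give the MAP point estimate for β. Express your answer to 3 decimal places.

log p(β | y) = −Σ(yᵢ − βxᵢ)²/(2·2) − β²/(2·9) + const.
Setting the derivative to zero: Σxᵢ(yᵢ − βxᵢ)/2 − β/9 = 0, so β = Σxᵢyᵢ / (Σxᵢ² + σ²/τ²).
Σxᵢyᵢ = 5·12 + 4·5 + 4·6 = 104; Σxᵢ² = 57; σ²/τ² = 2/9.
β̂_MAP = 104 / (57 + 2/9) = 104/(515/9) = 936/515 ≈ 1.817.

β̂_MAP = 1.817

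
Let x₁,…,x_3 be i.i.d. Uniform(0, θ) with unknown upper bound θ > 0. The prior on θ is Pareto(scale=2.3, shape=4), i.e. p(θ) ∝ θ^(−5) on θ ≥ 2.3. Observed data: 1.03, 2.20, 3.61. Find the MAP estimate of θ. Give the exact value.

θ̂_MAP = 3.61

The Uniform(0, θ) likelihood is θ^(−n) for θ ≥ max(xᵢ), zero otherwise. Here max(xᵢ) = 3.61.
Posterior ∝ θ^(−5) · θ^(−3) = θ^(−8) on θ ≥ max(2.3, 3.61) = 3.61.
This density is strictly decreasing in θ, so the posterior mode lies at the lower boundary of the support.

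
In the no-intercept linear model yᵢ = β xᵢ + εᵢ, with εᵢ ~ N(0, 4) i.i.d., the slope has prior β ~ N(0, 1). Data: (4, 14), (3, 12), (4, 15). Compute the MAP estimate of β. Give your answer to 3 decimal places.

β̂_MAP = 3.378

log p(β | y) = −Σ(yᵢ − βxᵢ)²/(2·4) − β²/(2·1) + const.
Setting the derivative to zero: Σxᵢ(yᵢ − βxᵢ)/4 − β/1 = 0, so β = Σxᵢyᵢ / (Σxᵢ² + σ²/τ²).
Σxᵢyᵢ = 4·14 + 3·12 + 4·15 = 152; Σxᵢ² = 41; σ²/τ² = 4.
β̂_MAP = 152 / (41 + 4) = 152/45 ≈ 3.378.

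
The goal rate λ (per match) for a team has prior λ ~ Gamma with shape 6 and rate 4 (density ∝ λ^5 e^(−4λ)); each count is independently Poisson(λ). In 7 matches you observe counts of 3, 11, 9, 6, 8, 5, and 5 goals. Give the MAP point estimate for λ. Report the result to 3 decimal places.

λ̂_MAP = 4.727

Σxᵢ = 3+11+9+6+8+5+5 = 47, with n = 7.
Posterior ∝ λ^5e^(−4λ) · λ^47e^(−7λ) = λ^52e^(−11λ), i.e. Gamma(shape=53, rate=11).
The mode of a Gamma(a, b) with a ≥ 1 (shape–rate) is (a−1)/b = 52/11 ≈ 4.727.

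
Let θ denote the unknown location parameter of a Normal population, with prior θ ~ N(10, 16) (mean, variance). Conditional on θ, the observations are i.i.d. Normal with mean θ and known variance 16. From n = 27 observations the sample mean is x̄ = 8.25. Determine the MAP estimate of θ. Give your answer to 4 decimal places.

θ̂_MAP = 8.3125

n = 27, x̄ = 8.25.
For a Normal prior and Normal likelihood with known variance, the posterior is Normal; its mode equals its mean, the precision-weighted average.
Prior precision 1/σ₀² = 1/16 = 0.0625; data precision n/σ² = 27/16 = 1.6875.
θ̂ = (0.0625·10 + 1.6875·8.25) / (0.0625 + 1.6875) = 14.546875/1.75 = 8.3125.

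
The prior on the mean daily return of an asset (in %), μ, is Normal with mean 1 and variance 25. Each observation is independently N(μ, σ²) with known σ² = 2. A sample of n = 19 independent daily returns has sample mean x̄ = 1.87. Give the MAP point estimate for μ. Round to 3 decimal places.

μ̂_MAP = 1.866

n = 19, x̄ = 1.87.
For a Normal prior and Normal likelihood with known variance, the posterior is Normal; its mode equals its mean, the precision-weighted average.
Prior precision 1/σ₀² = 1/25 = 0.04; data precision n/σ² = 19/2 = 9.5.
μ̂ = (0.04·1 + 9.5·1.87) / (0.04 + 9.5) = 17.805/9.54 = 1187/636 ≈ 1.866.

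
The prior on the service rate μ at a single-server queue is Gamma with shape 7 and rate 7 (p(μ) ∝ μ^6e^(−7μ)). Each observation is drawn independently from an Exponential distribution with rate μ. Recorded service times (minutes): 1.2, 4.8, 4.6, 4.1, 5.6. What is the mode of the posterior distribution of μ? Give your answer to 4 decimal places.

The Exponential(rate=μ) likelihood is ∝ μ^n e^(−μΣtᵢ). Here n = 5 and Σtᵢ = 1.2 + 4.8 + 4.6 + 4.1 + 5.6 = 20.3.
Posterior ∝ μ^6e^(−7μ) · μ^5e^(−20.3μ) = μ^11e^(−27.3μ), i.e. Gamma(12, 27.3).
Mode = (a−1)/b = 11/27.3 ≈ 0.4029.

μ̂_MAP = 0.4029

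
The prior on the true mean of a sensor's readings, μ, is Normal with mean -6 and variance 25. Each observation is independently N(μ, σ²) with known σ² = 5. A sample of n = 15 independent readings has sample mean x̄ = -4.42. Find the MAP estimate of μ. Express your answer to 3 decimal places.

μ̂_MAP = -4.441

n = 15, x̄ = -4.42.
For a Normal prior and Normal likelihood with known variance, the posterior is Normal; its mode equals its mean, the precision-weighted average.
Prior precision 1/σ₀² = 1/25 = 0.04; data precision n/σ² = 15/5 = 3.
μ̂ = (0.04·(-6) + 3·(-4.42)) / (0.04 + 3) = (-13.5)/3.04 = -675/152 ≈ -4.441.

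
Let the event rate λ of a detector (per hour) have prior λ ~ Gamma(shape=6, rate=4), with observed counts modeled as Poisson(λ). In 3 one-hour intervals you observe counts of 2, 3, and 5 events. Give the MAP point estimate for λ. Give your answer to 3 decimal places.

Σxᵢ = 2+3+5 = 10, with n = 3.
Posterior ∝ λ^5e^(−4λ) · λ^10e^(−3λ) = λ^15e^(−7λ), i.e. Gamma(shape=16, rate=7).
The mode of a Gamma(a, b) with a ≥ 1 (shape–rate) is (a−1)/b = 15/7 ≈ 2.143.

λ̂_MAP = 2.143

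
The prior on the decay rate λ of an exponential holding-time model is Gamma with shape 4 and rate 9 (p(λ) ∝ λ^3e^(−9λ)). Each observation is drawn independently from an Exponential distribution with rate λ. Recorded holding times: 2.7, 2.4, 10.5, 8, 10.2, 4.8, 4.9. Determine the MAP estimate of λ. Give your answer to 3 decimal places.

The Exponential(rate=λ) likelihood is ∝ λ^n e^(−λΣtᵢ). Here n = 7 and Σtᵢ = 2.7 + 2.4 + 10.5 + 8 + 10.2 + 4.8 + 4.9 = 43.5.
Posterior ∝ λ^3e^(−9λ) · λ^7e^(−43.5λ) = λ^10e^(−52.5λ), i.e. Gamma(11, 52.5).
Mode = (a−1)/b = 10/52.5 ≈ 0.190.

λ̂_MAP = 0.190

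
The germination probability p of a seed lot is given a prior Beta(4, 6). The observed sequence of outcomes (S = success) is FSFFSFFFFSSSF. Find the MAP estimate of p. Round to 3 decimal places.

Prior: Beta(4, 6).
Data: 5 successes in 13 trials (from the sequence). The binomial likelihood contributes p^5(1−p)^8, so the posterior is Beta(4+5, 6+8) = Beta(9, 14).
For Beta(a, b) with a, b > 1 the mode is (a−1)/(a+b−2) = 8/21 ≈ 0.381.

p̂_MAP = 0.381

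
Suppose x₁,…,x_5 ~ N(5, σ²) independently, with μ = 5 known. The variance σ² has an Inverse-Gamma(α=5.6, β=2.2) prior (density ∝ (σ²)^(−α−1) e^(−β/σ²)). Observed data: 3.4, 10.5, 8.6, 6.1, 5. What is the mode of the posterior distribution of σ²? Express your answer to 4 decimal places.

Sum of squared deviations about the known mean: SS = (3.4−5)² + (10.5−5)² + (8.6−5)² + (6.1−5)² + (5−5)² = 46.98.
The Normal likelihood contributes (σ²)^(−n/2) exp(−SS/(2σ²)), so the posterior is Inverse-Gamma(α + n/2, β + SS/2) = Inverse-Gamma(8.1, 25.69).
The mode of Inverse-Gamma(a, b) is b/(a+1) = 25.69/9.1 ≈ 2.8231.

σ̂²_MAP = 2.8231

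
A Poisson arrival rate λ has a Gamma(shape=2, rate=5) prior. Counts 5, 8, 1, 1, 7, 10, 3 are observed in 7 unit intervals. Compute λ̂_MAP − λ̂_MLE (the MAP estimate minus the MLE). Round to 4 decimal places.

Σxᵢ = 35. Posterior is Gamma(37, 12); MAP = (37−1)/12 = 36/12 ≈ 3.00000.
MLE = x̄ = 35/7 ≈ 5.00000.
Difference = 36/12 − 35/7 = -2 ≈ -2.0000.

MAP − MLE = -2.0000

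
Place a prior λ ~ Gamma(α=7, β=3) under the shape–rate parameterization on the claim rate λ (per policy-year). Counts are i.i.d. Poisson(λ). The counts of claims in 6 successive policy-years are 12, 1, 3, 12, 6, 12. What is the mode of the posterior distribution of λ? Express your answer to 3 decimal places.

λ̂_MAP = 5.778

Σxᵢ = 12+1+3+12+6+12 = 46, with n = 6.
Posterior ∝ λ^6e^(−3λ) · λ^46e^(−6λ) = λ^52e^(−9λ), i.e. Gamma(shape=53, rate=9).
The mode of a Gamma(a, b) with a ≥ 1 (shape–rate) is (a−1)/b = 52/9 ≈ 5.778.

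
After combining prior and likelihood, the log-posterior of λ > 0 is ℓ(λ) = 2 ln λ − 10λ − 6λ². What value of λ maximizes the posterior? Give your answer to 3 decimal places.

ℓ'(λ) = 2/λ − 10 − 12λ. Setting this to zero and multiplying by λ: 12λ² + 10λ − 2 = 0.
λ = (−10 + √(10² + 4·12·2)) / (2·12) = (−10 + √196) / 24 = (−10 + 14)/24 = 1/6.
ℓ''(λ) = −2/λ² − 12 < 0, confirming a maximum.

λ̂_MAP = 0.167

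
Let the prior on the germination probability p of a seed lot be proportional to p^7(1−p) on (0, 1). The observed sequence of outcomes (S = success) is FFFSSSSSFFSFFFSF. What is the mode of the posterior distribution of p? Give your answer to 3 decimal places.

p̂_MAP = 0.583

The prior density ∝ p^7(1−p)^1 is the kernel of Beta(8, 2).
Data: 7 successes in 16 trials (from the sequence). The binomial likelihood contributes p^7(1−p)^9, so the posterior is Beta(8+7, 2+9) = Beta(15, 11).
For Beta(a, b) with a, b > 1 the mode is (a−1)/(a+b−2) = 14/24 ≈ 0.583.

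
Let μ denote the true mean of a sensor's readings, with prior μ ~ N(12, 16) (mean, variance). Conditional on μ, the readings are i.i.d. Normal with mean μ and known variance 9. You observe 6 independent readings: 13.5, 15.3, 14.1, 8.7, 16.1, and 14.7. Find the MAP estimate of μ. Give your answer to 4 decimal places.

μ̂_MAP = 13.5848

n = 6; x̄ = (13.5 + 15.3 + 14.1 + 8.7 + 16.1 + 14.7)/6 = 82.4/6 = 206/15 ≈ 13.7333.
For a Normal prior and Normal likelihood with known variance, the posterior is Normal; its mode equals its mean, the precision-weighted average.
Prior precision 1/σ₀² = 1/16 = 0.0625; data precision n/σ² = 6/9 = 2/3.
μ̂ = (0.0625·12 + (2/3)·(206/15)) / (0.0625 + 2/3) = (1783/180)/(35/48) = 7132/525 ≈ 13.5848.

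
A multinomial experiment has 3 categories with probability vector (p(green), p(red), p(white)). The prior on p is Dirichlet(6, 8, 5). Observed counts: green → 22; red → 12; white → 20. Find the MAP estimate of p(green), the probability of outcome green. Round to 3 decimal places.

MAP estimate of p(green) = 0.386

The posterior is Dirichlet(αᵢ + nᵢ) = Dirichlet(28, 20, 25).
For a Dirichlet(a₁,…,a_K) with all aᵢ > 1, the mode has j-th component (aⱼ − 1)/(Σaᵢ − K).
Here Σaᵢ = 73 and K = 3, so p(green) = (28 − 1)/(73 − 3) = 27/70 ≈ 0.386.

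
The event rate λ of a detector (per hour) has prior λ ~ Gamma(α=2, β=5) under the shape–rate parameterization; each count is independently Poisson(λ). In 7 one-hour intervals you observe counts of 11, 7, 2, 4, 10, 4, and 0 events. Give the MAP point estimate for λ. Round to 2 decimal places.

Σxᵢ = 11+7+2+4+10+4+0 = 38, with n = 7.
Posterior ∝ λe^(−5λ) · λ^38e^(−7λ) = λ^39e^(−12λ), i.e. Gamma(shape=40, rate=12).
The mode of a Gamma(a, b) with a ≥ 1 (shape–rate) is (a−1)/b = 39/12 ≈ 3.25.

λ̂_MAP = 3.25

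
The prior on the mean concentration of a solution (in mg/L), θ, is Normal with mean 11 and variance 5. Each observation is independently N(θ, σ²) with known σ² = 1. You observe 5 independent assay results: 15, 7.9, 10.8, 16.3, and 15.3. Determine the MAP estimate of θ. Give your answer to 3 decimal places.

n = 5; x̄ = (15 + 7.9 + 10.8 + 16.3 + 15.3)/5 = 65.3/5 = 13.06.
For a Normal prior and Normal likelihood with known variance, the posterior is Normal; its mode equals its mean, the precision-weighted average.
Prior precision 1/σ₀² = 1/5 = 0.2; data precision n/σ² = 5/1 = 5.
θ̂ = (0.2·11 + 5·13.06) / (0.2 + 5) = 67.5/5.2 = 675/52 ≈ 12.981.

θ̂_MAP = 12.981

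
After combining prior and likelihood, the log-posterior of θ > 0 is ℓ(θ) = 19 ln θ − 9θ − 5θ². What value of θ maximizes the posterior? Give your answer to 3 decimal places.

ℓ'(θ) = 19/θ − 9 − 10θ. Setting this to zero and multiplying by θ: 10θ² + 9θ − 19 = 0.
θ = (−9 + √(9² + 4·10·19)) / (2·10) = (−9 + √841) / 20 = (−9 + 29)/20 = 1.
ℓ''(θ) = −19/θ² − 10 < 0, confirming a maximum.

θ̂_MAP = 1.000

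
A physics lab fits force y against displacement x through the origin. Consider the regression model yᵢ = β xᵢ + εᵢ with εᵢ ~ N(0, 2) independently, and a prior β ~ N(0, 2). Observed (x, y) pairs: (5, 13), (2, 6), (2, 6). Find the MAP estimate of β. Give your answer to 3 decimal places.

log p(β | y) = −Σ(yᵢ − βxᵢ)²/(2·2) − β²/(2·2) + const.
Setting the derivative to zero: Σxᵢ(yᵢ − βxᵢ)/2 − β/2 = 0, so β = Σxᵢyᵢ / (Σxᵢ² + σ²/τ²).
Σxᵢyᵢ = 5·13 + 2·6 + 2·6 = 89; Σxᵢ² = 33; σ²/τ² = 1.
β̂_MAP = 89 / (33 + 1) = 89/34 ≈ 2.618.

β̂_MAP = 2.618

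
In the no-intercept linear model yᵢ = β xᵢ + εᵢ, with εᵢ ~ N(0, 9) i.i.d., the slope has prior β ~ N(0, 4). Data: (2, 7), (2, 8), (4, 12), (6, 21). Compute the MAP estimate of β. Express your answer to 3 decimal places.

β̂_MAP = 3.277

log p(β | y) = −Σ(yᵢ − βxᵢ)²/(2·9) − β²/(2·4) + const.
Setting the derivative to zero: Σxᵢ(yᵢ − βxᵢ)/9 − β/4 = 0, so β = Σxᵢyᵢ / (Σxᵢ² + σ²/τ²).
Σxᵢyᵢ = 2·7 + 2·8 + 4·12 + 6·21 = 204; Σxᵢ² = 60; σ²/τ² = 2.25.
β̂_MAP = 204 / (60 + 2.25) = 204/62.25 ≈ 3.277.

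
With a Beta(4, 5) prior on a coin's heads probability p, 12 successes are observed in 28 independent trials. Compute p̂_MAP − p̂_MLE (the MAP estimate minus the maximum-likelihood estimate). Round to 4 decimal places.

Posterior is Beta(16, 21); MAP = (16−1)/(37−2) = 15/35 ≈ 0.42857.
MLE ignores the prior: p̂_MLE = k/n = 12/28 ≈ 0.42857.
Difference = 15/35 − 12/28 = 0 ≈ 0.0000.

MAP − MLE = 0.0000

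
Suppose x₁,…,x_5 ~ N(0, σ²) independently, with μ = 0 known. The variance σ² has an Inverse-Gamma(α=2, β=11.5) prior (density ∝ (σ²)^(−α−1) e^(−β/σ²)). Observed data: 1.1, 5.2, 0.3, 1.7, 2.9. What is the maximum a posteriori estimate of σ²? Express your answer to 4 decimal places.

σ̂²_MAP = 5.6945

Sum of squared deviations about the known mean: SS = (1.1−0)² + (5.2−0)² + (0.3−0)² + (1.7−0)² + (2.9−0)² = 39.64.
The Normal likelihood contributes (σ²)^(−n/2) exp(−SS/(2σ²)), so the posterior is Inverse-Gamma(α + n/2, β + SS/2) = Inverse-Gamma(4.5, 31.32).
The mode of Inverse-Gamma(a, b) is b/(a+1) = 31.32/5.5 ≈ 5.6945.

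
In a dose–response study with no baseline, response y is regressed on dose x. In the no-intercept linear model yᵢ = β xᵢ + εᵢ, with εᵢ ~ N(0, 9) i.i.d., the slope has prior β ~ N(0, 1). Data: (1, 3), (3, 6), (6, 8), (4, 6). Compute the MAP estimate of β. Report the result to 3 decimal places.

β̂_MAP = 1.310

log p(β | y) = −Σ(yᵢ − βxᵢ)²/(2·9) − β²/(2·1) + const.
Setting the derivative to zero: Σxᵢ(yᵢ − βxᵢ)/9 − β/1 = 0, so β = Σxᵢyᵢ / (Σxᵢ² + σ²/τ²).
Σxᵢyᵢ = 1·3 + 3·6 + 6·8 + 4·6 = 93; Σxᵢ² = 62; σ²/τ² = 9.
β̂_MAP = 93 / (62 + 9) = 93/71 ≈ 1.310.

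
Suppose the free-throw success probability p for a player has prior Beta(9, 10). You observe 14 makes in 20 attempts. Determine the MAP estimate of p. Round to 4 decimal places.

p̂_MAP = 0.5946

Prior: Beta(9, 10).
Data: 14 successes in 20 trials. The binomial likelihood contributes p^14(1−p)^6, so the posterior is Beta(9+14, 10+6) = Beta(23, 16).
For Beta(a, b) with a, b > 1 the mode is (a−1)/(a+b−2) = 22/37 ≈ 0.5946.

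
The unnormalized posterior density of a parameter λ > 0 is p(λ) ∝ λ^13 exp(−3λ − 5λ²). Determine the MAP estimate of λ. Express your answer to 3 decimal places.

λ̂_MAP = 1.000

ℓ'(λ) = 13/λ − 3 − 10λ. Setting this to zero and multiplying by λ: 10λ² + 3λ − 13 = 0.
λ = (−3 + √(3² + 4·10·13)) / (2·10) = (−3 + √529) / 20 = (−3 + 23)/20 = 1.
ℓ''(λ) = −13/λ² − 10 < 0, confirming a maximum.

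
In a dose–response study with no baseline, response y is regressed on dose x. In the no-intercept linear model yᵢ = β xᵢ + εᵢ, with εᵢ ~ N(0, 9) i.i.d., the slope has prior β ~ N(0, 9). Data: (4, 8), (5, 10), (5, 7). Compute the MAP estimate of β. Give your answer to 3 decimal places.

log p(β | y) = −Σ(yᵢ − βxᵢ)²/(2·9) − β²/(2·9) + const.
Setting the derivative to zero: Σxᵢ(yᵢ − βxᵢ)/9 − β/9 = 0, so β = Σxᵢyᵢ / (Σxᵢ² + σ²/τ²).
Σxᵢyᵢ = 4·8 + 5·10 + 5·7 = 117; Σxᵢ² = 66; σ²/τ² = 1.
β̂_MAP = 117 / (66 + 1) = 117/67 ≈ 1.746.

β̂_MAP = 1.746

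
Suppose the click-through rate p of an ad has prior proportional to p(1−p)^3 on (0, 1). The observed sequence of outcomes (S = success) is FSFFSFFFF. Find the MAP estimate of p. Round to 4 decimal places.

The prior density ∝ p(1−p)^3 is the kernel of Beta(2, 4).
Data: 2 successes in 9 trials (from the sequence). The binomial likelihood contributes p^2(1−p)^7, so the posterior is Beta(2+2, 4+7) = Beta(4, 11).
For Beta(a, b) with a, b > 1 the mode is (a−1)/(a+b−2) = 3/13 ≈ 0.2308.

p̂_MAP = 0.2308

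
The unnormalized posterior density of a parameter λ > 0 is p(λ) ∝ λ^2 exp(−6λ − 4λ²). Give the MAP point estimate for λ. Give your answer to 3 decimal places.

ℓ'(λ) = 2/λ − 6 − 8λ. Setting this to zero and multiplying by λ: 8λ² + 6λ − 2 = 0.
λ = (−6 + √(6² + 4·8·2)) / (2·8) = (−6 + √100) / 16 = (−6 + 10)/16 = 1/4.
ℓ''(λ) = −2/λ² − 8 < 0, confirming a maximum.

λ̂_MAP = 0.250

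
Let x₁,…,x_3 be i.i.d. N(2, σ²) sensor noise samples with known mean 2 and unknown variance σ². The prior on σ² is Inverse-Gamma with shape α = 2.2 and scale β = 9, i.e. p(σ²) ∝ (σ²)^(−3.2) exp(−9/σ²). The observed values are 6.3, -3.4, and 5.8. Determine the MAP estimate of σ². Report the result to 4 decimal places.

σ̂²_MAP = 8.5202

Sum of squared deviations about the known mean: SS = (6.3−2)² + (-3.4−2)² + (5.8−2)² = 62.09.
The Normal likelihood contributes (σ²)^(−n/2) exp(−SS/(2σ²)), so the posterior is Inverse-Gamma(α + n/2, β + SS/2) = Inverse-Gamma(3.7, 40.045).
The mode of Inverse-Gamma(a, b) is b/(a+1) = 40.045/4.7 ≈ 8.5202.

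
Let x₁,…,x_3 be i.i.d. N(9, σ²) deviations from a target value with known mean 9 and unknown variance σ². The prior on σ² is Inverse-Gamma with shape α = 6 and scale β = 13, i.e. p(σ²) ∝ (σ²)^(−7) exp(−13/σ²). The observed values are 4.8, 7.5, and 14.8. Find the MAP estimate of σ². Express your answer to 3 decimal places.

Sum of squared deviations about the known mean: SS = (4.8−9)² + (7.5−9)² + (14.8−9)² = 53.53.
The Normal likelihood contributes (σ²)^(−n/2) exp(−SS/(2σ²)), so the posterior is Inverse-Gamma(α + n/2, β + SS/2) = Inverse-Gamma(7.5, 39.765).
The mode of Inverse-Gamma(a, b) is b/(a+1) = 39.765/8.5 ≈ 4.678.

σ̂²_MAP = 4.678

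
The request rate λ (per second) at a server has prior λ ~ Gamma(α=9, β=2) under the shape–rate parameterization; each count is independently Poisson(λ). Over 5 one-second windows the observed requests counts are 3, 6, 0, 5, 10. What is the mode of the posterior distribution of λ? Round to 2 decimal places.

Σxᵢ = 3+6+0+5+10 = 24, with n = 5.
Posterior ∝ λ^8e^(−2λ) · λ^24e^(−5λ) = λ^32e^(−7λ), i.e. Gamma(shape=33, rate=7).
The mode of a Gamma(a, b) with a ≥ 1 (shape–rate) is (a−1)/b = 32/7 ≈ 4.57.

λ̂_MAP = 4.57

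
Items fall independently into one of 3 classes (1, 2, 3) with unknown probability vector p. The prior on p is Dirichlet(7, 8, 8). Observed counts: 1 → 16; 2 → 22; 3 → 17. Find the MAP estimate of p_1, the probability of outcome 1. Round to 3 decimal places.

The posterior is Dirichlet(αᵢ + nᵢ) = Dirichlet(23, 30, 25).
For a Dirichlet(a₁,…,a_K) with all aᵢ > 1, the mode has j-th component (aⱼ − 1)/(Σaᵢ − K).
Here Σaᵢ = 78 and K = 3, so p_1 = (23 − 1)/(78 − 3) = 22/75 ≈ 0.293.

MAP estimate: 0.293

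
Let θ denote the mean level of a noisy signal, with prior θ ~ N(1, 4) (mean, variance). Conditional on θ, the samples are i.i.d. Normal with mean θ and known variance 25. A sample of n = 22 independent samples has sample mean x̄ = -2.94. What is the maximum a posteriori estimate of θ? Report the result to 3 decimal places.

n = 22, x̄ = -2.94.
For a Normal prior and Normal likelihood with known variance, the posterior is Normal; its mode equals its mean, the precision-weighted average.
Prior precision 1/σ₀² = 1/4 = 0.25; data precision n/σ² = 22/25 = 0.88.
θ̂ = (0.25·1 + 0.88·(-2.94)) / (0.25 + 0.88) = (-2.3372)/1.13 = -5843/2825 ≈ -2.068.

θ̂_MAP = -2.068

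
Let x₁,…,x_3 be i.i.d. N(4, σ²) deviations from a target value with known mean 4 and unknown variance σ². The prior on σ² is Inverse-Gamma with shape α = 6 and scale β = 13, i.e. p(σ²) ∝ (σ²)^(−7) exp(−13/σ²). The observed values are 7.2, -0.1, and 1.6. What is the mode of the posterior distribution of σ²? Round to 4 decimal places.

σ̂²_MAP = 3.4594

Sum of squared deviations about the known mean: SS = (7.2−4)² + (-0.1−4)² + (1.6−4)² = 32.81.
The Normal likelihood contributes (σ²)^(−n/2) exp(−SS/(2σ²)), so the posterior is Inverse-Gamma(α + n/2, β + SS/2) = Inverse-Gamma(7.5, 29.405).
The mode of Inverse-Gamma(a, b) is b/(a+1) = 29.405/8.5 ≈ 3.4594.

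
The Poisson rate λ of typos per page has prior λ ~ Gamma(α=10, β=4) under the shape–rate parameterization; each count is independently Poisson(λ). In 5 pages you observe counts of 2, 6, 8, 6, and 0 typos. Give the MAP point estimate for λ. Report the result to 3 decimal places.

Σxᵢ = 2+6+8+6+0 = 22, with n = 5.
Posterior ∝ λ^9e^(−4λ) · λ^22e^(−5λ) = λ^31e^(−9λ), i.e. Gamma(shape=32, rate=9).
The mode of a Gamma(a, b) with a ≥ 1 (shape–rate) is (a−1)/b = 31/9 ≈ 3.444.

λ̂_MAP = 3.444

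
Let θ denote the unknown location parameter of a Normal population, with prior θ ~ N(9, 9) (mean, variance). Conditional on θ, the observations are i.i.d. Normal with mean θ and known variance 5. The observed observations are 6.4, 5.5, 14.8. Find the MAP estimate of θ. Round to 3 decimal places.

θ̂_MAP = 8.916

n = 3; x̄ = (6.4 + 5.5 + 14.8)/3 = 26.7/3 = 8.9.
For a Normal prior and Normal likelihood with known variance, the posterior is Normal; its mode equals its mean, the precision-weighted average.
Prior precision 1/σ₀² = 1/9; data precision n/σ² = 3/5 = 0.6.
θ̂ = ((1/9)·9 + 0.6·8.9) / (1/9 + 0.6) = 6.34/(32/45) = 8.915625 ≈ 8.916.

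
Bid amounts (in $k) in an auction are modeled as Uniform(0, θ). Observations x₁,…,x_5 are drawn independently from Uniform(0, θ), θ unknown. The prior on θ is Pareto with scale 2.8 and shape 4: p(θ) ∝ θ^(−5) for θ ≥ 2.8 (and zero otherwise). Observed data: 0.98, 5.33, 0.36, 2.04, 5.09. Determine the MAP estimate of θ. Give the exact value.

θ̂_MAP = 5.33

The Uniform(0, θ) likelihood is θ^(−n) for θ ≥ max(xᵢ), zero otherwise. Here max(xᵢ) = 5.33.
Posterior ∝ θ^(−5) · θ^(−5) = θ^(−10) on θ ≥ max(2.8, 5.33) = 5.33.
This density is strictly decreasing in θ, so the posterior mode lies at the lower boundary of the support.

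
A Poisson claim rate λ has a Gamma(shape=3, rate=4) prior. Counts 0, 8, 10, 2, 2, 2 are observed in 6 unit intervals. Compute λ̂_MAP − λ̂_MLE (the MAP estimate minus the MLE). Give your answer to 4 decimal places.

MAP − MLE = -1.4000

Σxᵢ = 24. Posterior is Gamma(27, 10); MAP = (27−1)/10 = 26/10 ≈ 2.60000.
MLE = x̄ = 24/6 ≈ 4.00000.
Difference = 26/10 − 24/6 = -7/5 ≈ -1.4000.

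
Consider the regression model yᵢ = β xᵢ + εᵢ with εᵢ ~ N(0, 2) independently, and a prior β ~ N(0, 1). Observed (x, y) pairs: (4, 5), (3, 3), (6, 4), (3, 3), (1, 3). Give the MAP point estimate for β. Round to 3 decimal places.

β̂_MAP = 0.890

log p(β | y) = −Σ(yᵢ − βxᵢ)²/(2·2) − β²/(2·1) + const.
Setting the derivative to zero: Σxᵢ(yᵢ − βxᵢ)/2 − β/1 = 0, so β = Σxᵢyᵢ / (Σxᵢ² + σ²/τ²).
Σxᵢyᵢ = 4·5 + 3·3 + 6·4 + 3·3 + 1·3 = 65; Σxᵢ² = 71; σ²/τ² = 2.
β̂_MAP = 65 / (71 + 2) = 65/73 ≈ 0.890.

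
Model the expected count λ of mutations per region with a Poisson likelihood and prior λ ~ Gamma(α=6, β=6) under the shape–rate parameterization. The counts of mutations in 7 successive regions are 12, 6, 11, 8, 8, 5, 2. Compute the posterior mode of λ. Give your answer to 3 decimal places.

λ̂_MAP = 4.385

Σxᵢ = 12+6+11+8+8+5+2 = 52, with n = 7.
Posterior ∝ λ^5e^(−6λ) · λ^52e^(−7λ) = λ^57e^(−13λ), i.e. Gamma(shape=58, rate=13).
The mode of a Gamma(a, b) with a ≥ 1 (shape–rate) is (a−1)/b = 57/13 ≈ 4.385.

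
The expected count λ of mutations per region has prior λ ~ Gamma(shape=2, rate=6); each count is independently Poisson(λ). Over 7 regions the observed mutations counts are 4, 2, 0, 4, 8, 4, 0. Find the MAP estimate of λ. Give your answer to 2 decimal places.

Σxᵢ = 4+2+0+4+8+4+0 = 22, with n = 7.
Posterior ∝ λe^(−6λ) · λ^22e^(−7λ) = λ^23e^(−13λ), i.e. Gamma(shape=24, rate=13).
The mode of a Gamma(a, b) with a ≥ 1 (shape–rate) is (a−1)/b = 23/13 ≈ 1.77.

λ̂_MAP = 1.77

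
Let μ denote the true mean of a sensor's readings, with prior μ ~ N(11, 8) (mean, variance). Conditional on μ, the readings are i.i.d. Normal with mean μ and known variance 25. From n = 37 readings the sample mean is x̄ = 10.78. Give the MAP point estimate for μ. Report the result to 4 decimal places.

n = 37, x̄ = 10.78.
For a Normal prior and Normal likelihood with known variance, the posterior is Normal; its mode equals its mean, the precision-weighted average.
Prior precision 1/σ₀² = 1/8 = 0.125; data precision n/σ² = 37/25 = 1.48.
μ̂ = (0.125·11 + 1.48·10.78) / (0.125 + 1.48) = 17.3294/1.605 = 86647/8025 ≈ 10.7971.

μ̂_MAP = 10.7971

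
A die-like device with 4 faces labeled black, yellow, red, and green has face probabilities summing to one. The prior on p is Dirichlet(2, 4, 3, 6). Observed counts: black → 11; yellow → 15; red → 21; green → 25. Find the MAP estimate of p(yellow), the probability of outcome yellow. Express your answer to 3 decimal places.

MAP estimate of p(yellow) = 0.217

The posterior is Dirichlet(αᵢ + nᵢ) = Dirichlet(13, 19, 24, 31).
For a Dirichlet(a₁,…,a_K) with all aᵢ > 1, the mode has j-th component (aⱼ − 1)/(Σaᵢ − K).
Here Σaᵢ = 87 and K = 4, so p(yellow) = (19 − 1)/(87 − 4) = 18/83 ≈ 0.217.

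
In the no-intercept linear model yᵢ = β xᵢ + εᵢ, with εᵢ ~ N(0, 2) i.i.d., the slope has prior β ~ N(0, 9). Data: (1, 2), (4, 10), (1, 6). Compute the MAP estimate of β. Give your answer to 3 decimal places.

β̂_MAP = 2.634

log p(β | y) = −Σ(yᵢ − βxᵢ)²/(2·2) − β²/(2·9) + const.
Setting the derivative to zero: Σxᵢ(yᵢ − βxᵢ)/2 − β/9 = 0, so β = Σxᵢyᵢ / (Σxᵢ² + σ²/τ²).
Σxᵢyᵢ = 1·2 + 4·10 + 1·6 = 48; Σxᵢ² = 18; σ²/τ² = 2/9.
β̂_MAP = 48 / (18 + 2/9) = 48/(164/9) = 108/41 ≈ 2.634.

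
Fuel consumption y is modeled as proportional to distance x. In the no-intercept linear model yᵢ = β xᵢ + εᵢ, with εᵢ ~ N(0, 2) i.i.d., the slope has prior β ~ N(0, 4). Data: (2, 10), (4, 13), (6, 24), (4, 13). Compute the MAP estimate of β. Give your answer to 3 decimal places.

log p(β | y) = −Σ(yᵢ − βxᵢ)²/(2·2) − β²/(2·4) + const.
Setting the derivative to zero: Σxᵢ(yᵢ − βxᵢ)/2 − β/4 = 0, so β = Σxᵢyᵢ / (Σxᵢ² + σ²/τ²).
Σxᵢyᵢ = 2·10 + 4·13 + 6·24 + 4·13 = 268; Σxᵢ² = 72; σ²/τ² = 0.5.
β̂_MAP = 268 / (72 + 0.5) = 268/72.5 ≈ 3.697.

β̂_MAP = 3.697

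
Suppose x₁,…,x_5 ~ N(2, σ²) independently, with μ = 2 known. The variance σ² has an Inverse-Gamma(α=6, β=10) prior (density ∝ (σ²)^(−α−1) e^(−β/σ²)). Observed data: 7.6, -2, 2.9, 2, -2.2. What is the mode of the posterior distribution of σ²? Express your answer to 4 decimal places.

Sum of squared deviations about the known mean: SS = (7.6−2)² + (-2−2)² + (2.9−2)² + (2−2)² + (-2.2−2)² = 65.81.
The Normal likelihood contributes (σ²)^(−n/2) exp(−SS/(2σ²)), so the posterior is Inverse-Gamma(α + n/2, β + SS/2) = Inverse-Gamma(8.5, 42.905).
The mode of Inverse-Gamma(a, b) is b/(a+1) = 42.905/9.5 ≈ 4.5163.

σ̂²_MAP = 4.5163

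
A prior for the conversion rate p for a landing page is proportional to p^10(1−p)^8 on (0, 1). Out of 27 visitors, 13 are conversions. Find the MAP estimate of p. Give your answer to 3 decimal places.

p̂_MAP = 0.511

The prior density ∝ p^10(1−p)^8 is the kernel of Beta(11, 9).
Data: 13 successes in 27 trials. The binomial likelihood contributes p^13(1−p)^14, so the posterior is Beta(11+13, 9+14) = Beta(24, 23).
For Beta(a, b) with a, b > 1 the mode is (a−1)/(a+b−2) = 23/45 ≈ 0.511.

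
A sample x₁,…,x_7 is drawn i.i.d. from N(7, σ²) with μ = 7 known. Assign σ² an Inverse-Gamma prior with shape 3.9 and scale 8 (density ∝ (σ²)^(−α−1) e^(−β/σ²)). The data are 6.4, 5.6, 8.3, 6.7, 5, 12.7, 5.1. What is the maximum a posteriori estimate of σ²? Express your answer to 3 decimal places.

σ̂²_MAP = 3.583

Sum of squared deviations about the known mean: SS = (6.4−7)² + (5.6−7)² + (8.3−7)² + (6.7−7)² + (5−7)² + (12.7−7)² + (5.1−7)² = 44.2.
The Normal likelihood contributes (σ²)^(−n/2) exp(−SS/(2σ²)), so the posterior is Inverse-Gamma(α + n/2, β + SS/2) = Inverse-Gamma(7.4, 30.1).
The mode of Inverse-Gamma(a, b) is b/(a+1) = 30.1/8.4 ≈ 3.583.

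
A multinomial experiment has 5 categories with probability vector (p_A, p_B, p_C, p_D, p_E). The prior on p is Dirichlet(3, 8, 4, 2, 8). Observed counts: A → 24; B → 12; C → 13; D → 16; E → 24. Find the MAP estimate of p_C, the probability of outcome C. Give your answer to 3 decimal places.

MAP estimate of p_C = 0.147

The posterior is Dirichlet(αᵢ + nᵢ) = Dirichlet(27, 20, 17, 18, 32).
For a Dirichlet(a₁,…,a_K) with all aᵢ > 1, the mode has j-th component (aⱼ − 1)/(Σaᵢ − K).
Here Σaᵢ = 114 and K = 5, so p_C = (17 − 1)/(114 − 5) = 16/109 ≈ 0.147.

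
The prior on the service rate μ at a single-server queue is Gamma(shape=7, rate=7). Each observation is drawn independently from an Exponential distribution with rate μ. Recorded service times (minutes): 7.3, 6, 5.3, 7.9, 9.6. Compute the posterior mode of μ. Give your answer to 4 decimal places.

The Exponential(rate=μ) likelihood is ∝ μ^n e^(−μΣtᵢ). Here n = 5 and Σtᵢ = 7.3 + 6 + 5.3 + 7.9 + 9.6 = 36.1.
Posterior ∝ μ^6e^(−7μ) · μ^5e^(−36.1μ) = μ^11e^(−43.1μ), i.e. Gamma(12, 43.1).
Mode = (a−1)/b = 11/43.1 ≈ 0.2552.

μ̂_MAP = 0.2552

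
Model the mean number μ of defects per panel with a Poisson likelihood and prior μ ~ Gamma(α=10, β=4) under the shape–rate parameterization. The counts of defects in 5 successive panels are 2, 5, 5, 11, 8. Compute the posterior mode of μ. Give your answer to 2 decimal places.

Σxᵢ = 2+5+5+11+8 = 31, with n = 5.
Posterior ∝ μ^9e^(−4μ) · μ^31e^(−5μ) = μ^40e^(−9μ), i.e. Gamma(shape=41, rate=9).
The mode of a Gamma(a, b) with a ≥ 1 (shape–rate) is (a−1)/b = 40/9 ≈ 4.44.

μ̂_MAP = 4.44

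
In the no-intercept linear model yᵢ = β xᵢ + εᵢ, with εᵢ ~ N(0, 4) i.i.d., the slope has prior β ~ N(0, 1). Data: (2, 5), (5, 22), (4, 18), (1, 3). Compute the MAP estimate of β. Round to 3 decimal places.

log p(β | y) = −Σ(yᵢ − βxᵢ)²/(2·4) − β²/(2·1) + const.
Setting the derivative to zero: Σxᵢ(yᵢ − βxᵢ)/4 − β/1 = 0, so β = Σxᵢyᵢ / (Σxᵢ² + σ²/τ²).
Σxᵢyᵢ = 2·5 + 5·22 + 4·18 + 1·3 = 195; Σxᵢ² = 46; σ²/τ² = 4.
β̂_MAP = 195 / (46 + 4) = 195/50 ≈ 3.900.

β̂_MAP = 3.900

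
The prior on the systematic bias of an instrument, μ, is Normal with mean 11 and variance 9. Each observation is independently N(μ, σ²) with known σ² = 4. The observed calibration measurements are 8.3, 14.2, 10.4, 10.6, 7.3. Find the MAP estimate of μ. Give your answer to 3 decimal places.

μ̂_MAP = 10.229

n = 5; x̄ = (8.3 + 14.2 + 10.4 + 10.6 + 7.3)/5 = 50.8/5 = 10.16.
For a Normal prior and Normal likelihood with known variance, the posterior is Normal; its mode equals its mean, the precision-weighted average.
Prior precision 1/σ₀² = 1/9; data precision n/σ² = 5/4 = 1.25.
μ̂ = ((1/9)·11 + 1.25·10.16) / (1/9 + 1.25) = (1253/90)/(49/36) = 358/35 ≈ 10.229.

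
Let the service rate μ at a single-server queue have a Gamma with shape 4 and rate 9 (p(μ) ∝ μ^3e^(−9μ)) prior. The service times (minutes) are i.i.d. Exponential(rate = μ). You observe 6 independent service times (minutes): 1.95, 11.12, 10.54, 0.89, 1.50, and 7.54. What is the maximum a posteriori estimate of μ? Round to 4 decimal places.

μ̂_MAP = 0.2116

The Exponential(rate=μ) likelihood is ∝ μ^n e^(−μΣtᵢ). Here n = 6 and Σtᵢ = 1.95 + 11.12 + 10.54 + 0.89 + 1.50 + 7.54 = 33.54.
Posterior ∝ μ^3e^(−9μ) · μ^6e^(−33.54μ) = μ^9e^(−42.54μ), i.e. Gamma(10, 42.54).
Mode = (a−1)/b = 9/42.54 ≈ 0.2116.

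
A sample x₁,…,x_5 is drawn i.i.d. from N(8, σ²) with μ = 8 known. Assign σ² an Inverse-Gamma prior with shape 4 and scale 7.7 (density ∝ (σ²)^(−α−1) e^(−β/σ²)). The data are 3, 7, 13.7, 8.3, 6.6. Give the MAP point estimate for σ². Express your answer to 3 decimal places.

σ̂²_MAP = 5.063

Sum of squared deviations about the known mean: SS = (3−8)² + (7−8)² + (13.7−8)² + (8.3−8)² + (6.6−8)² = 60.54.
The Normal likelihood contributes (σ²)^(−n/2) exp(−SS/(2σ²)), so the posterior is Inverse-Gamma(α + n/2, β + SS/2) = Inverse-Gamma(6.5, 37.97).
The mode of Inverse-Gamma(a, b) is b/(a+1) = 37.97/7.5 ≈ 5.063.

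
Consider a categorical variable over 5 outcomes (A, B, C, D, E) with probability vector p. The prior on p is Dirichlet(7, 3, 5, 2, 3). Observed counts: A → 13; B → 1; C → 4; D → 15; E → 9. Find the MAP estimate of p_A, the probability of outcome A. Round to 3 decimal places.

The posterior is Dirichlet(αᵢ + nᵢ) = Dirichlet(20, 4, 9, 17, 12).
For a Dirichlet(a₁,…,a_K) with all aᵢ > 1, the mode has j-th component (aⱼ − 1)/(Σaᵢ − K).
Here Σaᵢ = 62 and K = 5, so p_A = (20 − 1)/(62 − 5) = 19/57 ≈ 0.333.

MAP estimate of p_A = 0.333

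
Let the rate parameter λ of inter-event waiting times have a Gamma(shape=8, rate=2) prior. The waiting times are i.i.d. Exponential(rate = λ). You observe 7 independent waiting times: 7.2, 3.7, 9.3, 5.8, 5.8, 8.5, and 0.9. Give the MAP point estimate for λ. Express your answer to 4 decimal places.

λ̂_MAP = 0.3241

The Exponential(rate=λ) likelihood is ∝ λ^n e^(−λΣtᵢ). Here n = 7 and Σtᵢ = 7.2 + 3.7 + 9.3 + 5.8 + 5.8 + 8.5 + 0.9 = 41.2.
Posterior ∝ λ^7e^(−2λ) · λ^7e^(−41.2λ) = λ^14e^(−43.2λ), i.e. Gamma(15, 43.2).
Mode = (a−1)/b = 14/43.2 ≈ 0.3241.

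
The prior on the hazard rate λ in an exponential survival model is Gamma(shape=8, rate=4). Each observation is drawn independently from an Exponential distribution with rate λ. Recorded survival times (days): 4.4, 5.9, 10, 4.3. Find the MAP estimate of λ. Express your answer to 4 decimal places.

The Exponential(rate=λ) likelihood is ∝ λ^n e^(−λΣtᵢ). Here n = 4 and Σtᵢ = 4.4 + 5.9 + 10 + 4.3 = 24.6.
Posterior ∝ λ^7e^(−4λ) · λ^4e^(−24.6λ) = λ^11e^(−28.6λ), i.e. Gamma(12, 28.6).
Mode = (a−1)/b = 11/28.6 ≈ 0.3846.

λ̂_MAP = 0.3846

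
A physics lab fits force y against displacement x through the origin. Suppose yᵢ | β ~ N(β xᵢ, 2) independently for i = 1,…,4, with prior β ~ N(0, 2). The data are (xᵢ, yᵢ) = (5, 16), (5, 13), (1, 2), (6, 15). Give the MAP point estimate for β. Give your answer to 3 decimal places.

log p(β | y) = −Σ(yᵢ − βxᵢ)²/(2·2) − β²/(2·2) + const.
Setting the derivative to zero: Σxᵢ(yᵢ − βxᵢ)/2 − β/2 = 0, so β = Σxᵢyᵢ / (Σxᵢ² + σ²/τ²).
Σxᵢyᵢ = 5·16 + 5·13 + 1·2 + 6·15 = 237; Σxᵢ² = 87; σ²/τ² = 1.
β̂_MAP = 237 / (87 + 1) = 237/88 ≈ 2.693.

β̂_MAP = 2.693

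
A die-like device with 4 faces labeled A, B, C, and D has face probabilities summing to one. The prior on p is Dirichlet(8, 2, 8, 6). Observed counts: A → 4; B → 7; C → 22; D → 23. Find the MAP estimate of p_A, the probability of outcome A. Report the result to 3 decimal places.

The posterior is Dirichlet(αᵢ + nᵢ) = Dirichlet(12, 9, 30, 29).
For a Dirichlet(a₁,…,a_K) with all aᵢ > 1, the mode has j-th component (aⱼ − 1)/(Σaᵢ − K).
Here Σaᵢ = 80 and K = 4, so p_A = (12 − 1)/(80 − 4) = 11/76 ≈ 0.145.

MAP estimate of p_A = 0.145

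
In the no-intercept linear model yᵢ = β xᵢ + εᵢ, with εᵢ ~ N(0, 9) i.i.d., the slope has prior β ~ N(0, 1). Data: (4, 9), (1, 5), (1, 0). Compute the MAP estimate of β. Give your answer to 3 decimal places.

log p(β | y) = −Σ(yᵢ − βxᵢ)²/(2·9) − β²/(2·1) + const.
Setting the derivative to zero: Σxᵢ(yᵢ − βxᵢ)/9 − β/1 = 0, so β = Σxᵢyᵢ / (Σxᵢ² + σ²/τ²).
Σxᵢyᵢ = 4·9 + 1·5 + 1·0 = 41; Σxᵢ² = 18; σ²/τ² = 9.
β̂_MAP = 41 / (18 + 9) = 41/27 ≈ 1.519.

β̂_MAP = 1.519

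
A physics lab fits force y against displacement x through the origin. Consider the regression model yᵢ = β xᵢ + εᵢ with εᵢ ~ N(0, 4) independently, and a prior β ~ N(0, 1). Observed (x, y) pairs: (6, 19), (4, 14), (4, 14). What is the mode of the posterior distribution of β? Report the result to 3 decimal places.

log p(β | y) = −Σ(yᵢ − βxᵢ)²/(2·4) − β²/(2·1) + const.
Setting the derivative to zero: Σxᵢ(yᵢ − βxᵢ)/4 − β/1 = 0, so β = Σxᵢyᵢ / (Σxᵢ² + σ²/τ²).
Σxᵢyᵢ = 6·19 + 4·14 + 4·14 = 226; Σxᵢ² = 68; σ²/τ² = 4.
β̂_MAP = 226 / (68 + 4) = 226/72 ≈ 3.139.

β̂_MAP = 3.139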